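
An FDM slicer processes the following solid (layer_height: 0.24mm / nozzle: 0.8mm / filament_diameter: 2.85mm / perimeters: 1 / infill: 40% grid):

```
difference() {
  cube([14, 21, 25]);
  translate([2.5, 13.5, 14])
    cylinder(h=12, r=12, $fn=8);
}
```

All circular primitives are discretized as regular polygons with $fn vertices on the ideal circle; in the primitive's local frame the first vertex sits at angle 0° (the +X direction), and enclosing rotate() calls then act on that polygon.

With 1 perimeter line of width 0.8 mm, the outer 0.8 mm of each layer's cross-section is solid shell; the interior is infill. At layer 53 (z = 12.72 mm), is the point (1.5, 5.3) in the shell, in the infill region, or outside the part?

infill

At z = 12.72 mm: the cube (footprint 14×21) is included at this height; the cylinder at (2.5, 13.5) is not intersected at this z (z outside [14, 26]); Taking the first minus the rest: none of the subtracted shapes is present at this height, so the 14×21 cube is unchanged — 1 connected region. Overall, the cross-section is a single solid region. The nearest boundary edge runs (0.00, 21.00)→(0.00, 0.00); distance from the point to it = 1.50 mm. The point is inside the cross-section and 1.50 mm from the nearest boundary — more than the 0.8 mm shell width (1 × 0.8), so it's in the infill interior.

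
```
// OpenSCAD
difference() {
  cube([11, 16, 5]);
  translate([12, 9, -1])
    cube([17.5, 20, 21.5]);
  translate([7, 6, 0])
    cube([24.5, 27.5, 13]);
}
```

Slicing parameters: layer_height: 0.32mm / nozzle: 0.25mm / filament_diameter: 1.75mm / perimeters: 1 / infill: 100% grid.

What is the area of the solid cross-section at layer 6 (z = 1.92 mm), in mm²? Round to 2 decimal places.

At z = 1.92 mm: the cube is present — its section is the full 11×16 rectangle (area 176.00 mm²); the 17.5×20 cube at (12, 9) contributes its full rectangle (area 350.00 mm²); the 24.5×27.5 cube at (7, 6) contributes its full rectangle (area 673.75 mm²); Taking the first minus the rest: starting from the 11×16 cube (176.00 mm²), the 17.5×20 cube at (12, 9) misses the remaining region (no effect); the 24.5×27.5 cube at (7, 6) partially overlaps it — only the 40.00 mm² overlap (of its 673.75 mm²) is removed, clipping the outline — area = 136.00 mm². Overall, the cross-section is a single solid region. Net area = 136.00 mm².

136.00 mm²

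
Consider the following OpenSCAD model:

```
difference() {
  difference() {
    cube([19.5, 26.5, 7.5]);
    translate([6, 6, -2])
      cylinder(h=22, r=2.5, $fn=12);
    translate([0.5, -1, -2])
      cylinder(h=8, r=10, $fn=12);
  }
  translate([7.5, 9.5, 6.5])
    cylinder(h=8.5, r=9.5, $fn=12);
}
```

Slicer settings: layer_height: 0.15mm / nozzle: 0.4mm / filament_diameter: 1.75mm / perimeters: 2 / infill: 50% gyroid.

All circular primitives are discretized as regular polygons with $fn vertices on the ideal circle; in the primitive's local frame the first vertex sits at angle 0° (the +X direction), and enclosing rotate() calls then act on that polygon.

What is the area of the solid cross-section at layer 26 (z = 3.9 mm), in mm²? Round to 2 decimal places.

At z = 3.9 mm: the cube (footprint 19.5×26.5) is included at this height (area 516.75 mm²); the cylinder at (6, 6): section is a regular 12-gon, circumradius r=2.5 (area = (12/2)·2.500²·sin(360°/12) = 18.75 mm²); the r=10 cylinder at (0.5, -1) contributes a regular 12-gon of circumradius 10 (area = (12/2)·10.000²·sin(360°/12) = 300.00 mm²); Subtracting the remaining from the first: starting from the 19.5×26.5 cube (516.75 mm²), the r=2.5 cylinder at (6, 6) lies wholly inside it (removes its full 18.75 mm² and its 15.53 mm outline becomes a hole wall); the r=10 cylinder at (0.5, -1) partially overlaps it — only the 56.50 mm² overlap (of its 300.00 mm²) is removed, clipping the outline — area = 441.50 mm²; the cylinder at (7.5, 9.5) is absent (z outside [6.5, 15]); Taking the first minus the rest: none of the subtracted shapes is present at this height, so the result so far is unchanged — area = 441.50 mm². Overall, the cross-section is a single solid region. Net area = 441.50 mm².

441.50 mm²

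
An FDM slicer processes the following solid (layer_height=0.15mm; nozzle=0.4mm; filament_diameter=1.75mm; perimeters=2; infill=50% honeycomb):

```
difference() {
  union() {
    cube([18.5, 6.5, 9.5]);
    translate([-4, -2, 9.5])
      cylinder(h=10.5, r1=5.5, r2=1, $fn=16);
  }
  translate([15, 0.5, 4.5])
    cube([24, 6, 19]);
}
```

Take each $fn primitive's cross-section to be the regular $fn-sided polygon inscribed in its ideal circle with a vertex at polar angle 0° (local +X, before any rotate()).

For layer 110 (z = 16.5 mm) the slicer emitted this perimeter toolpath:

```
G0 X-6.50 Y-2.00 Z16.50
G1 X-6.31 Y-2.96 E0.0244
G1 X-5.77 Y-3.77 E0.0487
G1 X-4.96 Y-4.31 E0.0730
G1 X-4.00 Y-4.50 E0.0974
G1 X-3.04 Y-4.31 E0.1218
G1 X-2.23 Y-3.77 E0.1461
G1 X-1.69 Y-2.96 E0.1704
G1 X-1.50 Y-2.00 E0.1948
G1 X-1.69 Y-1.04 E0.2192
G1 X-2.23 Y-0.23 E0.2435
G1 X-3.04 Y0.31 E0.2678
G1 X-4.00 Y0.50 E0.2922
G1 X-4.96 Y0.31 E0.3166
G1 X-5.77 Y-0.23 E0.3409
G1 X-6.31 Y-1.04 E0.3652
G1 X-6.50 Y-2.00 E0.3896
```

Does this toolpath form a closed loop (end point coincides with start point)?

Start point (G0): (-6.50, -2.00). End point (last G1): the path returns to the start — closed.

yes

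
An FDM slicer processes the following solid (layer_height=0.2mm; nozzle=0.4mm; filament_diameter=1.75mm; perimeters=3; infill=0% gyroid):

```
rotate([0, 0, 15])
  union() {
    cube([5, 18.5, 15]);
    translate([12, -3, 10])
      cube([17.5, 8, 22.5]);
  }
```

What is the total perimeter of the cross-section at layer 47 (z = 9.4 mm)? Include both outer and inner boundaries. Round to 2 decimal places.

At z = 9.4 mm: the cube (footprint 5×18.5) is included at this height (perimeter 47.00 mm); the cube at (12, -3) is absent (z outside [10, 32.5]); Combining (union): only the 5×18.5 cube is present, so the union is just that shape — boundary = 47.00 mm; (rotated 15° about Z; rotation is an isometry so areas/perimeters/island counts are preserved). Overall, the cross-section is a single solid region. Total boundary length (outer) = 47.00 mm.

47.00 mm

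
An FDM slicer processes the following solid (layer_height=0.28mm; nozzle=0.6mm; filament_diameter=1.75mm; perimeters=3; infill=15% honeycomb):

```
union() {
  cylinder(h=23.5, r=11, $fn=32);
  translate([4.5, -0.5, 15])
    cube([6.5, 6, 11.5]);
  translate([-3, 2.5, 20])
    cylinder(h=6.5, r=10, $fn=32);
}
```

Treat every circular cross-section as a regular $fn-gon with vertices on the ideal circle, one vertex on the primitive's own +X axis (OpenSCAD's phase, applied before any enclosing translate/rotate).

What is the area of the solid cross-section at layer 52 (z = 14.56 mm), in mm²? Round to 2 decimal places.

At z = 14.56 mm: the r=11 cylinder contributes a regular 32-gon of circumradius 11 (area = (32/2)·11.000²·sin(360°/32) = 377.69 mm²); the cube at (4.5, -0.5) is absent (z outside [15, 26.5]); the cylinder at (-3, 2.5) is not intersected at this z (z outside [20, 26.5]); Combining (union): only the r=11 cylinder is present, so the union is just that shape — area = 377.69 mm². Overall, the cross-section is a single solid region. Net area = 377.69 mm².

377.69 mm²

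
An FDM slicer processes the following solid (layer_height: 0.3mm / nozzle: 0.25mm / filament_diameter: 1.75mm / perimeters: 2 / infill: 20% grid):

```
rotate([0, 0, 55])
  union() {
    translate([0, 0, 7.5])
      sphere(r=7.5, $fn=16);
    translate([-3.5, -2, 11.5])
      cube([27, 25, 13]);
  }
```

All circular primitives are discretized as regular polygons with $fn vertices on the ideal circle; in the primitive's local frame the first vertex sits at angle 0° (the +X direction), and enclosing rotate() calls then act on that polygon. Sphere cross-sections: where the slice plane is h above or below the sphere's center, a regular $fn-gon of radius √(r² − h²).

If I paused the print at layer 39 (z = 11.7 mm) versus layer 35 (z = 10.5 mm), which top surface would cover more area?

layer 39 (z = 11.7 mm)

Layer 39 (z = 11.7): the r=7.5 sphere contributes a regular 16-gon of circumradius √(7.5²−4.2²) = 6.214 (area = (16/2)·6.214²·sin(360°/16) = 118.20 mm²); the 27×25 cube at (-3.5, -2) contributes its full rectangle (area 675.00 mm²); Merging all regions: the regions partially overlap — summed areas 793.20 mm² minus the doubly-counted overlap 68.81 mm² gives 724.39 mm² — area = 724.39 mm²; (rotated 55° about Z; rotation is an isometry so areas/perimeters/island counts are preserved). So its area = 724.39 mm². Layer 35 (z = 10.5): the sphere: section is a regular 16-gon, circumradius = √(r²−h²) = √(7.5²−3²) = 6.874 (area = (16/2)·6.874²·sin(360°/16) = 144.65 mm²); the cube at (-3.5, -2) is not intersected at this z (z outside [11.5, 24.5]); Combining (union): only the r=7.5 sphere is present, so the union is just that shape — area = 144.65 mm²; (rotated 55° about Z; rotation is an isometry so areas/perimeters/island counts are preserved). So its area = 144.65 mm². Layer 39 is larger (724.39 vs 144.65 mm²).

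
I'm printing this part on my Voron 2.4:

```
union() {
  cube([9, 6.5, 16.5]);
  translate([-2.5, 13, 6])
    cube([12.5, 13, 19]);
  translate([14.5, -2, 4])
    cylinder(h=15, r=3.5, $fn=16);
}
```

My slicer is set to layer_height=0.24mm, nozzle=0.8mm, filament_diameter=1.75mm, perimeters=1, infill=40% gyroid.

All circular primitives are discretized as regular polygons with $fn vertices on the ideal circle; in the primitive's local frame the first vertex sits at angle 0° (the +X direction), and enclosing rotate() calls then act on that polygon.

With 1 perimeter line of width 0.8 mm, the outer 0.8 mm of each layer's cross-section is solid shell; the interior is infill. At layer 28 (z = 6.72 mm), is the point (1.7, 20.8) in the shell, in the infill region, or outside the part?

infill

At z = 6.72 mm: the 9×6.5 cube contributes its full rectangle; the cube at (-2.5, 13) is present — its section is the full 12.5×13 rectangle; the r=3.5 cylinder at (14.5, -2) gives a regular 16-gon of circumradius 3.5 (constant along its height); Combining (union): the 3 present regions are separate (no shared area or edge), so areas and boundary lengths simply add and each stays a separate island — 3 connected regions. Overall, the cross-section has 3 separate islands. The nearest boundary edge runs (-2.50, 13.00)→(-2.50, 26.00); distance from the point to it = 4.20 mm. (Shell/infill is judged within the island containing the point — the largest one.) The point is inside the cross-section and 4.20 mm from the nearest boundary — more than the 0.8 mm shell width (1 × 0.8), so it's in the infill interior.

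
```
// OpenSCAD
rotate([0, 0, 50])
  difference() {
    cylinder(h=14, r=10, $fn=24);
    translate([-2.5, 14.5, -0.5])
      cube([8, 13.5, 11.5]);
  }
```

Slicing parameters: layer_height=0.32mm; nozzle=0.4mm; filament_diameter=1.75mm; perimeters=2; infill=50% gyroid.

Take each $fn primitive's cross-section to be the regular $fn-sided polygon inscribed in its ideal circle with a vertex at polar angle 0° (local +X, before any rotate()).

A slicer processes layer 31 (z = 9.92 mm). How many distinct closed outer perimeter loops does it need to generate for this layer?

At z = 9.92 mm: the cylinder: section is a regular 24-gon, circumradius r=10; the 8×13.5 cube at (-2.5, 14.5) contributes its full rectangle; Taking the first minus the rest: starting from the r=10 cylinder, the 8×13.5 cube at (-2.5, 14.5) misses the remaining region (no effect) — 1 connected region; (rotated 50° about Z; rotation is an isometry so areas/perimeters/island counts are preserved). The result has 1 disconnected region.

1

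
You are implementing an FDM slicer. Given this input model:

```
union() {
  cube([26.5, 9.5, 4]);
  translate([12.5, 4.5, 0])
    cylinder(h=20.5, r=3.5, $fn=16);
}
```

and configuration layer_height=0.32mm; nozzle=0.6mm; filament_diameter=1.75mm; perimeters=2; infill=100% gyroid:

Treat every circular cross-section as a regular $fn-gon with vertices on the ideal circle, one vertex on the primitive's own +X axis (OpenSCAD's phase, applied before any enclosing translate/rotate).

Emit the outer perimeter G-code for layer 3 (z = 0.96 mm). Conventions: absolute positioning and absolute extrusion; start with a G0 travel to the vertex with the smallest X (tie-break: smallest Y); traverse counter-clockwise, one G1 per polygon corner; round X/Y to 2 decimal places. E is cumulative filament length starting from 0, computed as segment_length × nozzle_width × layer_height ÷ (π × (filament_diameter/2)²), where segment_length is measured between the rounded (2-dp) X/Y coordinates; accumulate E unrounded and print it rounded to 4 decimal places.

At z = 0.96 mm: the cube is present — its section is the full 26.5×9.5 rectangle; the r=3.5 cylinder at (12.5, 4.5) contributes a regular 16-gon of circumradius 3.5; Taking the union: the r=3.5 cylinder at (12.5, 4.5) lies entirely inside the 26.5×9.5 cube, so the union is just the 26.5×9.5 cube — 1 connected region. The outline is a single polygon with 4 vertices. Extrusion per mm of travel: 0.6 × 0.32 / (π × 0.875²) = 0.079824. Accumulating E over each segment gives final E = 5.7474.

G0 X0.00 Y0.00 Z0.96
G1 X26.50 Y0.00 E2.1153
G1 X26.50 Y9.50 E2.8737
G1 X0.00 Y9.50 E4.9890
G1 X0.00 Y0.00 E5.7474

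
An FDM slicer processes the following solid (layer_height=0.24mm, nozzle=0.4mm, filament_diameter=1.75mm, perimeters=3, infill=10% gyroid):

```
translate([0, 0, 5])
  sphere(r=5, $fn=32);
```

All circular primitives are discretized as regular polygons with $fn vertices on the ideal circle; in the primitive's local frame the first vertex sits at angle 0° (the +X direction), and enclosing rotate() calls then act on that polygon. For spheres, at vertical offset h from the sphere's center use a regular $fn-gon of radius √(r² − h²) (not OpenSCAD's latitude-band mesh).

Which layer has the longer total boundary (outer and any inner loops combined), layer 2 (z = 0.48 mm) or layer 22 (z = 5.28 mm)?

Layer 2 (z = 0.48): the r=5 sphere slices to a regular 32-gon of circumradius 2.138 (√(r²−h²) with h=4.52 from center) (perimeter = 2·32·2.138·sin(180°/32) = 13.41 mm). So its perimeter = 13.41 mm. Layer 22 (z = 5.28): the sphere: section is a regular 32-gon, circumradius = √(r²−h²) = √(5²−0.28²) = 4.992 (perimeter = 2·32·4.992·sin(180°/32) = 31.32 mm). So its perimeter = 31.32 mm. Layer 22 is larger (31.32 vs 13.41 mm).

layer 22 (z = 5.28 mm)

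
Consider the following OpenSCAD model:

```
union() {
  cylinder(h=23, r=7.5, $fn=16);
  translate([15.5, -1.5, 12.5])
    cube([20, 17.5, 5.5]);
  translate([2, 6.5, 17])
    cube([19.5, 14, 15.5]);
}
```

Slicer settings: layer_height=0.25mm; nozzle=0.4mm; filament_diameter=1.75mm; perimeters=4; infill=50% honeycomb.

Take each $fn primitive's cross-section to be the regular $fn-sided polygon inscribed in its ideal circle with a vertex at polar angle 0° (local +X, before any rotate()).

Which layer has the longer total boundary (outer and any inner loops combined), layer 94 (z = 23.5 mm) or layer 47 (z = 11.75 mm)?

Layer 94 (z = 23.5): the cylinder does not reach this height (z outside [0, 23]); the cube at (15.5, -1.5) is absent (z outside [12.5, 18]); the 19.5×14 cube at (2, 6.5) contributes its full rectangle (perimeter 67.00 mm); Taking the union: only the 19.5×14 cube at (2, 6.5) is present, so the union is just that shape — boundary = 67.00 mm. So its perimeter = 67.00 mm. Layer 47 (z = 11.75): the r=7.5 cylinder gives a regular 16-gon of circumradius 7.5 (constant along its height) (perimeter = 2·16·7.500·sin(180°/16) = 46.82 mm); the cube at (15.5, -1.5) is not intersected at this z (z outside [12.5, 18]); the cube at (2, 6.5) does not reach this height (z outside [17, 32.5]); Combining (union): only the r=7.5 cylinder is present, so the union is just that shape — boundary = 46.82 mm. So its perimeter = 46.82 mm. Layer 94 is larger (67.00 vs 46.82 mm).

layer 94 (z = 23.5 mm)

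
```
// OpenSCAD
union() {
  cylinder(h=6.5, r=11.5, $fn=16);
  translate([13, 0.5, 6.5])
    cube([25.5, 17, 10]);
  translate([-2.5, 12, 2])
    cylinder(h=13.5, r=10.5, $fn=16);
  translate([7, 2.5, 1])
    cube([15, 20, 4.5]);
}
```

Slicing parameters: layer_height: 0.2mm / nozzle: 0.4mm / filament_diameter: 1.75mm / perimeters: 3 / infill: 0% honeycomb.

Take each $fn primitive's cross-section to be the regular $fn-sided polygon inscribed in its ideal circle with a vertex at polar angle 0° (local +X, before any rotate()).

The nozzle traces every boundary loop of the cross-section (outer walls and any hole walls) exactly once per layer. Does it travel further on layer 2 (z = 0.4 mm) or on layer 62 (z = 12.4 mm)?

layer 62 (z = 12.4 mm)

Layer 2 (z = 0.4): the r=11.5 cylinder contributes a regular 16-gon of circumradius 11.5 (perimeter = 2·16·11.500·sin(180°/16) = 71.79 mm); the cube at (13, 0.5) does not reach this height (z outside [6.5, 16.5]); the cylinder at (-2.5, 12) is not intersected at this z (z outside [2, 15.5]); the cube at (7, 2.5) is not intersected at this z (z outside [1, 5.5]); Taking the union: only the r=11.5 cylinder is present, so the union is just that shape — boundary = 71.79 mm. So its perimeter = 71.79 mm. Layer 62 (z = 12.4): the cylinder does not reach this height (z outside [0, 6.5]); the 25.5×17 cube at (13, 0.5) contributes its full rectangle (perimeter 85.00 mm); the cylinder at (-2.5, 12): section is a regular 16-gon, circumradius r=10.5 (perimeter = 2·16·10.500·sin(180°/16) = 65.55 mm); the cube at (7, 2.5) is absent (z outside [1, 5.5]); Merging all regions: the 2 present regions are separate (no shared area or edge), so areas and boundary lengths simply add and each stays a separate island — boundary = 150.55 mm. So its perimeter = 150.55 mm. Layer 62 is larger (150.55 vs 71.79 mm).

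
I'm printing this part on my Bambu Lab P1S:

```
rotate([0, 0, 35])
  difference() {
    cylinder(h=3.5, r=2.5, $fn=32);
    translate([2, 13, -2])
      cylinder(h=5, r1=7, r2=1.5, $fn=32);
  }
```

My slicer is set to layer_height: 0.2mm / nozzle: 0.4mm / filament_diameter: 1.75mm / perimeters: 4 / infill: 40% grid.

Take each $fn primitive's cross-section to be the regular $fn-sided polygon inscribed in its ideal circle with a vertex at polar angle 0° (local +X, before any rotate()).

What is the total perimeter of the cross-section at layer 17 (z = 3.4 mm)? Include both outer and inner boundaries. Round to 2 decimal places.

At z = 3.4 mm: the r=2.5 cylinder contributes a regular 32-gon of circumradius 2.5 (perimeter = 2·32·2.500·sin(180°/32) = 15.68 mm); the cone at (2, 13) is absent (z outside [-2, 3]); Taking the first minus the rest: none of the subtracted shapes is present at this height, so the r=2.5 cylinder is unchanged — boundary = 15.68 mm; (whole slice rotated 35° about Z — lengths, areas and connectivity unchanged). Overall, the cross-section is a single solid region. Total boundary length (outer) = 15.68 mm.

15.68 mm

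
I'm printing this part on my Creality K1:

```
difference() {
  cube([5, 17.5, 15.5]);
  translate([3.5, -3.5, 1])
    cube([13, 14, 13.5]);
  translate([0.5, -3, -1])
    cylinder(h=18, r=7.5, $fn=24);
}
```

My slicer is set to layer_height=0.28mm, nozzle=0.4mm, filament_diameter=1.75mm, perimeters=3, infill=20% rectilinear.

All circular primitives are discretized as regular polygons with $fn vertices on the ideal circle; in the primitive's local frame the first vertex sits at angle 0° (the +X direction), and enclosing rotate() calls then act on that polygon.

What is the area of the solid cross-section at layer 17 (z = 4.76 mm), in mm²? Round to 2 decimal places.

56.77 mm²

At z = 4.76 mm: the cube (footprint 5×17.5) is included at this height (area 87.50 mm²); the cube at (3.5, -3.5) (footprint 13×14) is included at this height (area 182.00 mm²); the r=7.5 cylinder at (0.5, -3) gives a regular 24-gon of circumradius 7.5 (constant along its height) (area = (24/2)·7.500²·sin(360°/24) = 174.70 mm²); Subtracting the remaining from the first: starting from the 5×17.5 cube (87.50 mm²), the 13×14 cube at (3.5, -3.5) partially overlaps it — only the 15.75 mm² overlap (of its 182.00 mm²) is removed, clipping the outline; the r=7.5 cylinder at (0.5, -3) partially overlaps it — only the 14.98 mm² overlap (of its 174.70 mm²) is removed, clipping the outline — area = 56.77 mm². Overall, the cross-section is a single solid region. Net area = 56.77 mm².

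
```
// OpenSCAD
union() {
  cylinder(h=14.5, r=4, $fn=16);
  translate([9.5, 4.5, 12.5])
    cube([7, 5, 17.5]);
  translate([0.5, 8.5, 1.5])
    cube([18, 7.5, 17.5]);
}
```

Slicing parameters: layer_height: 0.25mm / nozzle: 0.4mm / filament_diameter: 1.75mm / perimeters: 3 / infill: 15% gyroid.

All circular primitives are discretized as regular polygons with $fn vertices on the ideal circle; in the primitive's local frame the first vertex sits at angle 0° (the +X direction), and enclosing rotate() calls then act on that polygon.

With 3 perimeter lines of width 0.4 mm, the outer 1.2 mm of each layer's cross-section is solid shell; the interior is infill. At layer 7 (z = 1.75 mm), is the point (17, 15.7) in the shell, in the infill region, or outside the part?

At z = 1.75 mm: the cylinder: section is a regular 16-gon, circumradius r=4; the cube at (9.5, 4.5) does not reach this height (z outside [12.5, 30]); the 18×7.5 cube at (0.5, 8.5) contributes its full rectangle; Combining (union): the 2 present regions are separate (no shared area or edge), so areas and boundary lengths simply add and each stays a separate island — 2 connected regions. Overall, the cross-section has 2 separate islands. The nearest boundary edge runs (0.50, 16.00)→(18.50, 16.00); distance from the point to it = 0.30 mm. (Shell/infill is judged within the island containing the point — the largest one.) The point is inside the cross-section, 0.30 mm from the nearest boundary — within the 1.2 mm shell band (3 × 0.4).

shell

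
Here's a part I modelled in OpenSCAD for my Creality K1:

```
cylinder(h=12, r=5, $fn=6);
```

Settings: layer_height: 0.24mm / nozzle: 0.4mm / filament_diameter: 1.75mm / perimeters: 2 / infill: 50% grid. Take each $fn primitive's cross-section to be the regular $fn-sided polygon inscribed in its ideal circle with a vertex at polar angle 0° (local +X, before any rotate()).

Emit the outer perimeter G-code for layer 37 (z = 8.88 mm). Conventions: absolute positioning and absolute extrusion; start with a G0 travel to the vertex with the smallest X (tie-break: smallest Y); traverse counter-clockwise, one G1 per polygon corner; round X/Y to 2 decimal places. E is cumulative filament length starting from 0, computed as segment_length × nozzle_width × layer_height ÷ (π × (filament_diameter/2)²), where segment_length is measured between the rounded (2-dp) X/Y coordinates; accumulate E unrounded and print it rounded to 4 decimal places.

At z = 8.88 mm: the r=5 cylinder gives a regular 6-gon of circumradius 5 (constant along its height). The outline is a single polygon with 6 vertices. Extrusion per mm of travel: 0.4 × 0.24 / (π × 0.875²) = 0.039912. Accumulating E over each segment gives final E = 1.1973.

G0 X-5.00 Y0.00 Z8.88
G1 X-2.50 Y-4.33 E0.1996
G1 X2.50 Y-4.33 E0.3991
G1 X5.00 Y0.00 E0.5987
G1 X2.50 Y4.33 E0.7982
G1 X-2.50 Y4.33 E0.9978
G1 X-5.00 Y0.00 E1.1973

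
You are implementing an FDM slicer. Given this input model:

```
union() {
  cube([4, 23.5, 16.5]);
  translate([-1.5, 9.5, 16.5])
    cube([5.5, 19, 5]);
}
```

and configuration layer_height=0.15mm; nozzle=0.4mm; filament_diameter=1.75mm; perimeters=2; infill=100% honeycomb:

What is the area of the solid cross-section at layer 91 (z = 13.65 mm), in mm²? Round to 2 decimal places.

At z = 13.65 mm: the cube is present — its section is the full 4×23.5 rectangle (area 94.00 mm²); the cube at (-1.5, 9.5) is absent (z outside [16.5, 21.5]); Merging all regions: only the 4×23.5 cube is present, so the union is just that shape — area = 94.00 mm². Overall, the cross-section is a single solid region. Net area = 94.00 mm².

94.00 mm²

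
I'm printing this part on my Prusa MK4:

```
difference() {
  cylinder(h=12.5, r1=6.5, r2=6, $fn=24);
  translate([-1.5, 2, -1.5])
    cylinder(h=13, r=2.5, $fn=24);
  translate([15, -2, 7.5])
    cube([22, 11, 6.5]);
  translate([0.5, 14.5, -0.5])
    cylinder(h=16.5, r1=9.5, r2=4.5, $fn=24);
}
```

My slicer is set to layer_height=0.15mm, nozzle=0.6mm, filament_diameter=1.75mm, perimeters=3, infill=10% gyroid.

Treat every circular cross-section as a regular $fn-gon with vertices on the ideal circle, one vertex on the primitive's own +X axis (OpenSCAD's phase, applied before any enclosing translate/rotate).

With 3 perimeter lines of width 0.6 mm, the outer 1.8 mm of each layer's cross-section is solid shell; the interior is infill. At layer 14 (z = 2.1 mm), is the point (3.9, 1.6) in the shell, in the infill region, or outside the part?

At z = 2.1 mm: the cone: at t=0.168 of its height the radius interpolates to r₁+(r₂−r₁)t = 6.416, giving a regular 24-gon of that circumradius; the r=2.5 cylinder at (-1.5, 2) contributes a regular 24-gon of circumradius 2.5; the cube at (15, -2) does not reach this height (z outside [7.5, 14]); the cone at (0.5, 14.5) contributes a regular 24-gon of circumradius 8.712 (interpolated between r1=9.5 and r2=4.5 at t=0.158); Subtracting the remaining from the first: starting from the cone, the r=2.5 cylinder at (-1.5, 2) lies wholly inside it (removes its full 19.41 mm² and its 15.66 mm outline becomes a hole wall); the cone at (0.5, 14.5) partially overlaps it — only the 1.40 mm² overlap (of its 235.74 mm²) is removed, clipping the outline — 1 connected region with 1 hole. Overall, the cross-section is one region with 1 hole. The nearest boundary edge runs (5.56, 3.21)→(6.20, 1.66); distance from the point to it = 2.15 mm. The point is inside the cross-section and 2.15 mm from the nearest boundary — more than the 1.8 mm shell width (3 × 0.6), so it's in the infill interior.

infill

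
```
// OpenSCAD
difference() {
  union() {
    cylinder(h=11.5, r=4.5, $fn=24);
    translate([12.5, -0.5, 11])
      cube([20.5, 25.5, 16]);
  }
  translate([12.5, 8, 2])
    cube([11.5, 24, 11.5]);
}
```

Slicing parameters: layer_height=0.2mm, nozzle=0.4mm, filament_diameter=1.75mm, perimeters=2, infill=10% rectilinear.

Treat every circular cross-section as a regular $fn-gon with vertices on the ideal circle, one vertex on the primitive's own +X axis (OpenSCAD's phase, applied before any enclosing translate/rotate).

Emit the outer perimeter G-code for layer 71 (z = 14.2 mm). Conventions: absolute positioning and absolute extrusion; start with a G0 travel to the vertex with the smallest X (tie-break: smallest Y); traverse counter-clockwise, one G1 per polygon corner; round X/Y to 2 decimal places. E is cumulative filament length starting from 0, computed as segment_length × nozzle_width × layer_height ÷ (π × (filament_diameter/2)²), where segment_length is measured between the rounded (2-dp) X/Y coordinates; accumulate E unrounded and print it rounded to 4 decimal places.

G0 X12.50 Y-0.50 Z14.20
G1 X33.00 Y-0.50 E0.6818
G1 X33.00 Y25.00 E1.5300
G1 X12.50 Y25.00 E2.2118
G1 X12.50 Y-0.50 E3.0599

At z = 14.2 mm: the cylinder is absent (z outside [0, 11.5]); the 20.5×25.5 cube at (12.5, -0.5) contributes its full rectangle; Combining (union): only the 20.5×25.5 cube at (12.5, -0.5) is present, so the union is just that shape — 1 connected region; the cube at (12.5, 8) is absent (z outside [2, 13.5]); After the difference (first − rest): none of the subtracted shapes is present at this height, so that combined region is unchanged — 1 connected region. The outline is a single polygon with 4 vertices. Extrusion per mm of travel: 0.4 × 0.2 / (π × 0.875²) = 0.033260. Accumulating E over each segment gives final E = 3.0599.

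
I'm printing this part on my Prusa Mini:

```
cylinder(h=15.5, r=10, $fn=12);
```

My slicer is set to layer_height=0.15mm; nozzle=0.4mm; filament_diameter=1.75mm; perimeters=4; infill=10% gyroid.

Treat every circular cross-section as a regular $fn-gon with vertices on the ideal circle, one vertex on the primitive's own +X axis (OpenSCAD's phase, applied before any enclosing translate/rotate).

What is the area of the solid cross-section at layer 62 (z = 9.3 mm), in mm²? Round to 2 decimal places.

300.00 mm²

At z = 9.3 mm: the cylinder: section is a regular 12-gon, circumradius r=10 (area = (12/2)·10.000²·sin(360°/12) = 300.00 mm²). Overall, the cross-section is a single solid region. Net area = 300.00 mm².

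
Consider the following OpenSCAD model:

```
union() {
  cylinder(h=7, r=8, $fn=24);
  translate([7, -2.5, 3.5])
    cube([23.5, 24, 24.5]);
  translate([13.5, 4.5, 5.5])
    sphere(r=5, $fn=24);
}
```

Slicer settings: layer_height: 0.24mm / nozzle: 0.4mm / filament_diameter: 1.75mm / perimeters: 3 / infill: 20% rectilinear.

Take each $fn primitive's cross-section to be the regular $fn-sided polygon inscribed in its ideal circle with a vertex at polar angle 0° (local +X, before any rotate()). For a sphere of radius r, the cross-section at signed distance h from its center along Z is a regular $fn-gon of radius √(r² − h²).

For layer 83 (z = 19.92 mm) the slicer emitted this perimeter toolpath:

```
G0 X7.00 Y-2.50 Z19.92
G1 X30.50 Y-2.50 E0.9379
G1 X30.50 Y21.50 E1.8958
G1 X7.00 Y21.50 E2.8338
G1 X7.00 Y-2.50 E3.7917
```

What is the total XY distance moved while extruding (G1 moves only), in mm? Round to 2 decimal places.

95.00 mm

Sum the Euclidean lengths of each G1 segment: total = 95.00 mm.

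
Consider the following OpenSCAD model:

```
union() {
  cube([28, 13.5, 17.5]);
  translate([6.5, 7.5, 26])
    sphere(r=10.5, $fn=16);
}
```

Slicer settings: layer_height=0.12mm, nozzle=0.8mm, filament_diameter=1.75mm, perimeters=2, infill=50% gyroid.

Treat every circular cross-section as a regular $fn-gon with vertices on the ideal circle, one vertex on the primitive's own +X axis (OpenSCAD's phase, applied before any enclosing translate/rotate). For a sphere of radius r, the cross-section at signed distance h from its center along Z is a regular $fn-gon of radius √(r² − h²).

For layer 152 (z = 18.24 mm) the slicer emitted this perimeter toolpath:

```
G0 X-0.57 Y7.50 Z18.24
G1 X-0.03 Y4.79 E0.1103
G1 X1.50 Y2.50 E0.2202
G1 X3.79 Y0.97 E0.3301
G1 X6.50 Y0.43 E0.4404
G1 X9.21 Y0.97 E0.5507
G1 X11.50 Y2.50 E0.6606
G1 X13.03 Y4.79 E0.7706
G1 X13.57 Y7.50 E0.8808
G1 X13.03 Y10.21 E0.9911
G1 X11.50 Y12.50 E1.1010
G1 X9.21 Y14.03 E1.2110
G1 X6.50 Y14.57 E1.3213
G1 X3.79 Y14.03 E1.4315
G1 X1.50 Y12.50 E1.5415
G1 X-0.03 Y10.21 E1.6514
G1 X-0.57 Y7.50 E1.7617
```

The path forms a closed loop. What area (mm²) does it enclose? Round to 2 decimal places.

153.04 mm²

Apply the shoelace formula to the sequence of (X, Y) vertices; enclosed area = 153.04 mm².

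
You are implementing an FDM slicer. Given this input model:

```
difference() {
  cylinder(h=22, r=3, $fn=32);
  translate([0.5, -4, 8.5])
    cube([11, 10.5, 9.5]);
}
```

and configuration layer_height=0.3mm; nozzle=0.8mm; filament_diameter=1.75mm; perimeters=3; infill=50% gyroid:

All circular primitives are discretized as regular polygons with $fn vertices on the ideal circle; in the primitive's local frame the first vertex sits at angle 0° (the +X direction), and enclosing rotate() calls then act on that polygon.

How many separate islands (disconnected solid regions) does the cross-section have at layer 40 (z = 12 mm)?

1

At z = 12 mm: the cylinder: section is a regular 32-gon, circumradius r=3; the 11×10.5 cube at (0.5, -4) contributes its full rectangle; After the difference (first − rest): starting from the r=3 cylinder, the 11×10.5 cube at (0.5, -4) partially overlaps it — only the 11.07 mm² overlap (of its 115.50 mm²) is removed, clipping the outline — 1 connected region. Overall, the cross-section is a single solid region. Island count = 1.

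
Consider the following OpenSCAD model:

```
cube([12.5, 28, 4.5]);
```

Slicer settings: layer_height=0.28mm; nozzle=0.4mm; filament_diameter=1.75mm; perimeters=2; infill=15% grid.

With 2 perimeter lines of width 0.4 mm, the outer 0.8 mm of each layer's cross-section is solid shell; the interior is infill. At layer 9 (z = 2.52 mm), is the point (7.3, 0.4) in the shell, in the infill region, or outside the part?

shell

At z = 2.52 mm: the 12.5×28 cube contributes its full rectangle. Overall, the cross-section is a single solid region. The nearest boundary edge runs (0.00, 0.00)→(12.50, 0.00); distance from the point to it = 0.40 mm. The point is inside the cross-section, 0.40 mm from the nearest boundary — within the 0.8 mm shell band (2 × 0.4).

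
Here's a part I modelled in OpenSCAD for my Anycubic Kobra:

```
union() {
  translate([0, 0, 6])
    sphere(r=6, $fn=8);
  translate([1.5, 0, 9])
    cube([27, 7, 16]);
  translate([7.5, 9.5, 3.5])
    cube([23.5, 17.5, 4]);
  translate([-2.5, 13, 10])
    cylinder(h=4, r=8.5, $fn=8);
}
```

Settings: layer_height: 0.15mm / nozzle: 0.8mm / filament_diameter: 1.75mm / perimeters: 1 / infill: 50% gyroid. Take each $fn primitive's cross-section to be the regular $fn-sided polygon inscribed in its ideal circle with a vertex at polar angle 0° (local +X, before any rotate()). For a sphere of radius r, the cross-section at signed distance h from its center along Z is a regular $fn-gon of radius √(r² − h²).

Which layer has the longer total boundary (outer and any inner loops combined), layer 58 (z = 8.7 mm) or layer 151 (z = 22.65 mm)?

Layer 58 (z = 8.7): the sphere: section is a regular 8-gon, circumradius = √(r²−h²) = √(6²−2.7²) = 5.358 (perimeter = 2·8·5.358·sin(180°/8) = 32.81 mm); the cube at (1.5, 0) is absent (z outside [9, 25]); the cube at (7.5, 9.5) is not intersected at this z (z outside [3.5, 7.5]); the cylinder at (-2.5, 13) is absent (z outside [10, 14]); Combining (union): only the r=6 sphere is present, so the union is just that shape — boundary = 32.81 mm. So its perimeter = 32.81 mm. Layer 151 (z = 22.65): the sphere does not reach this height (|z−center|=16.650 > r=6); the 27×7 cube at (1.5, 0) contributes its full rectangle (perimeter 68.00 mm); the cube at (7.5, 9.5) is absent (z outside [3.5, 7.5]); the cylinder at (-2.5, 13) is absent (z outside [10, 14]); Taking the union: only the 27×7 cube at (1.5, 0) is present, so the union is just that shape — boundary = 68.00 mm. So its perimeter = 68.00 mm. Layer 151 is larger (68.00 vs 32.81 mm).

layer 151 (z = 22.65 mm)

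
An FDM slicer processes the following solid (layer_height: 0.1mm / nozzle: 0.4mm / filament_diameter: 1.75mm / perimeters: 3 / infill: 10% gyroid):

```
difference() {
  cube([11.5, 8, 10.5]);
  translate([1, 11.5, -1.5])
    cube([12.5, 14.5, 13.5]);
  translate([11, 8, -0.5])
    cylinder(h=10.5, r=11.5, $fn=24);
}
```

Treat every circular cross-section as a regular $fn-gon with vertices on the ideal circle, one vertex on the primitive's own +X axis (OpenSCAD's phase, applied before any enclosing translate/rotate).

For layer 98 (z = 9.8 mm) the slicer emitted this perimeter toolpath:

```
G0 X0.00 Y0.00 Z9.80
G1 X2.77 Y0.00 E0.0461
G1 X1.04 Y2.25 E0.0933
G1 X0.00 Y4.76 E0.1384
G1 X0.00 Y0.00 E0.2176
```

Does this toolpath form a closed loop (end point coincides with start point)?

yes

Start point (G0): (0.00, 0.00). End point (last G1): the path returns to the start — closed.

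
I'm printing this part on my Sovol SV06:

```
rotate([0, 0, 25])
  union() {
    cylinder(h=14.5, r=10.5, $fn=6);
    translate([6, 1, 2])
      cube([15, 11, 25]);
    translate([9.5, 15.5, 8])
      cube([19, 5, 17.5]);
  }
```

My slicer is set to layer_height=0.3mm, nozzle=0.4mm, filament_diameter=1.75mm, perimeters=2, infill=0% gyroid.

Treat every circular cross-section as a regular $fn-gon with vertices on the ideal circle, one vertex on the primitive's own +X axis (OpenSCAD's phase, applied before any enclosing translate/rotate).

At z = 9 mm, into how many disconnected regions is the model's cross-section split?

At z = 9 mm: the r=10.5 cylinder contributes a regular 6-gon of circumradius 10.5; the cube at (6, 1) is present — its section is the full 15×11 rectangle; the 19×5 cube at (9.5, 15.5) contributes its full rectangle; Taking the union: the regions partially overlap (shared area 13.33 mm²), so overlapping operands fuse into one piece — 2 connected regions; (whole slice rotated 25° about Z — lengths, areas and connectivity unchanged). The result has 2 disconnected regions.

2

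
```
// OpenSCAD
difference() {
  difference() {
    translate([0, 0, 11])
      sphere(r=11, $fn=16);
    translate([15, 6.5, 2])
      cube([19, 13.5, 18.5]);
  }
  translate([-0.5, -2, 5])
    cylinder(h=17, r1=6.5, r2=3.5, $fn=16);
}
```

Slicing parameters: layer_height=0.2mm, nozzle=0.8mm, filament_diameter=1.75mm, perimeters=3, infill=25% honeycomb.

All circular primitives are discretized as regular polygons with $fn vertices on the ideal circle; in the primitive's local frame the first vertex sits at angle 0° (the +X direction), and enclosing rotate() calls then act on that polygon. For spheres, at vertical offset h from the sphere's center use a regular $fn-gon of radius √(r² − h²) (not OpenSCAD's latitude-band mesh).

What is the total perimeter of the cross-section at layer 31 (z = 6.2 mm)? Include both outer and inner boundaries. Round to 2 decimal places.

At z = 6.2 mm: the r=11 sphere slices to a regular 16-gon of circumradius 9.897 (√(r²−h²) with h=4.8 from center) (perimeter = 2·16·9.897·sin(180°/16) = 61.79 mm); the cube at (15, 6.5) is present — its section is the full 19×13.5 rectangle (perimeter 65.00 mm); Subtracting the remaining from the first: starting from the r=11 sphere, the 19×13.5 cube at (15, 6.5) misses the remaining region (no effect) — boundary = 61.79 mm; the cone at (-0.5, -2) (r1=6.5→r2=3.5) has section circumradius 6.288 here — a regular 16-gon (perimeter = 2·16·6.288·sin(180°/16) = 39.26 mm); Taking the first minus the rest: starting from the result so far, the cone at (-0.5, -2) lies wholly inside it (removes its full 121.06 mm² and its 39.26 mm outline becomes a hole wall) — boundary (outer + 1 inner loop) = 101.05 mm. Overall, the cross-section is one region with 1 hole. Total boundary length (outer + inner) = 101.05 mm.

101.05 mm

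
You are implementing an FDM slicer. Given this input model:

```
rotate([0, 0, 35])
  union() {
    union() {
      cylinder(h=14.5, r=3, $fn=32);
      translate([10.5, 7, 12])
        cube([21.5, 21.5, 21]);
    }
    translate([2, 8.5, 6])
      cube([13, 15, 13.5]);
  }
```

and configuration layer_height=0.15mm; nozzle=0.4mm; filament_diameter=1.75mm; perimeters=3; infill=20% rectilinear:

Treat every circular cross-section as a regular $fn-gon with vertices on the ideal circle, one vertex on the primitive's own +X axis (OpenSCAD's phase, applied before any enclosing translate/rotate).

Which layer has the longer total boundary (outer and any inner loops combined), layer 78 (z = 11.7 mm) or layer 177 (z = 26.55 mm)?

layer 177 (z = 26.55 mm)

Layer 78 (z = 11.7): the r=3 cylinder gives a regular 32-gon of circumradius 3 (constant along its height) (perimeter = 2·32·3.000·sin(180°/32) = 18.82 mm); the cube at (10.5, 7) is not intersected at this z (z outside [12, 33]); Combining (union): only the r=3 cylinder is present, so the union is just that shape — boundary = 18.82 mm; the cube at (2, 8.5) (footprint 13×15) is included at this height (perimeter 56.00 mm); Taking the union: the 2 present regions are separate (no shared area or edge), so areas and boundary lengths simply add and each stays a separate island — boundary = 74.82 mm; (rotated 35° about Z; rotation is an isometry so areas/perimeters/island counts are preserved). So its perimeter = 74.82 mm. Layer 177 (z = 26.55): the cylinder is absent (z outside [0, 14.5]); the cube at (10.5, 7) (footprint 21.5×21.5) is included at this height (perimeter 86.00 mm); Merging all regions: only the 21.5×21.5 cube at (10.5, 7) is present, so the union is just that shape — boundary = 86.00 mm; the cube at (2, 8.5) is not intersected at this z (z outside [6, 19.5]); Taking the union: only that combined region is present, so the union is just that shape — boundary = 86.00 mm; (whole slice rotated 35° about Z — lengths, areas and connectivity unchanged). So its perimeter = 86.00 mm. Layer 177 is larger (86.00 vs 74.82 mm).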